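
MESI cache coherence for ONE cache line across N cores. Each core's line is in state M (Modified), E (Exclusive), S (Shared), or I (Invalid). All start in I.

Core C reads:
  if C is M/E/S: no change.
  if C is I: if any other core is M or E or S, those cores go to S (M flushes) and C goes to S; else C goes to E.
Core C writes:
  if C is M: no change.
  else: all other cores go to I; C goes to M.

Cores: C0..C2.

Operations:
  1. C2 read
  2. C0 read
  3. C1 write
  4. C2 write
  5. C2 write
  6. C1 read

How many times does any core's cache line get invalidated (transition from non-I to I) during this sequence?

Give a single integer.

Op 1: C2 read [C2 read from I: no other sharers -> C2=E (exclusive)] -> [I,I,E] (invalidations this op: 0; running total: 0)
Op 2: C0 read [C0 read from I: others=['C2=E'] -> C0=S, others downsized to S] -> [S,I,S] (invalidations this op: 0; running total: 0)
Op 3: C1 write [C1 write: invalidate ['C0=S', 'C2=S'] -> C1=M] -> [I,M,I] (invalidations this op: 2; running total: 2)
Op 4: C2 write [C2 write: invalidate ['C1=M'] -> C2=M] -> [I,I,M] (invalidations this op: 1; running total: 3)
Op 5: C2 write [C2 write: already M (modified), no change] -> [I,I,M] (invalidations this op: 0; running total: 3)
Op 6: C1 read [C1 read from I: others=['C2=M'] -> C1=S, others downsized to S] -> [I,S,S] (invalidations this op: 0; running total: 3)

Answer: 3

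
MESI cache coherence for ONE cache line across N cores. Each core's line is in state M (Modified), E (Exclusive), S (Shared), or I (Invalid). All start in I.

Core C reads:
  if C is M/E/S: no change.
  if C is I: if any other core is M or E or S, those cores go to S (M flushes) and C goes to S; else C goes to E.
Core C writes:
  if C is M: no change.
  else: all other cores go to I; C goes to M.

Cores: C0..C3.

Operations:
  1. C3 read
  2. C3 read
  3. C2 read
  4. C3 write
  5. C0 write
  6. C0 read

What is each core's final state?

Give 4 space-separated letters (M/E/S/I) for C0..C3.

Op 1: C3 read [C3 read from I: no other sharers -> C3=E (exclusive)] -> [I,I,I,E]
Op 2: C3 read [C3 read: already in E, no change] -> [I,I,I,E]
Op 3: C2 read [C2 read from I: others=['C3=E'] -> C2=S, others downsized to S] -> [I,I,S,S]
Op 4: C3 write [C3 write: invalidate ['C2=S'] -> C3=M] -> [I,I,I,M]
Op 5: C0 write [C0 write: invalidate ['C3=M'] -> C0=M] -> [M,I,I,I]
Op 6: C0 read [C0 read: already in M, no change] -> [M,I,I,I]

Answer: M I I I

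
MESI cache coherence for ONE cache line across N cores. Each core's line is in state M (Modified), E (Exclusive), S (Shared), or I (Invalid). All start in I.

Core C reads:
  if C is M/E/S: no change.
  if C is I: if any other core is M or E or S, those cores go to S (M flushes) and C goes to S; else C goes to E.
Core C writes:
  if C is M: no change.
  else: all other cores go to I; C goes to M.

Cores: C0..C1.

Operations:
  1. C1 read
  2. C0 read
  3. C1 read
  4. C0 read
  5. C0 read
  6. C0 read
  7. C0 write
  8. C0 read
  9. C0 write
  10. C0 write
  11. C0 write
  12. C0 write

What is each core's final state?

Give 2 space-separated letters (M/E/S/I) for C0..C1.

Op 1: C1 read [C1 read from I: no other sharers -> C1=E (exclusive)] -> [I,E]
Op 2: C0 read [C0 read from I: others=['C1=E'] -> C0=S, others downsized to S] -> [S,S]
Op 3: C1 read [C1 read: already in S, no change] -> [S,S]
Op 4: C0 read [C0 read: already in S, no change] -> [S,S]
Op 5: C0 read [C0 read: already in S, no change] -> [S,S]
Op 6: C0 read [C0 read: already in S, no change] -> [S,S]
Op 7: C0 write [C0 write: invalidate ['C1=S'] -> C0=M] -> [M,I]
Op 8: C0 read [C0 read: already in M, no change] -> [M,I]
Op 9: C0 write [C0 write: already M (modified), no change] -> [M,I]
Op 10: C0 write [C0 write: already M (modified), no change] -> [M,I]
Op 11: C0 write [C0 write: already M (modified), no change] -> [M,I]
Op 12: C0 write [C0 write: already M (modified), no change] -> [M,I]

Answer: M I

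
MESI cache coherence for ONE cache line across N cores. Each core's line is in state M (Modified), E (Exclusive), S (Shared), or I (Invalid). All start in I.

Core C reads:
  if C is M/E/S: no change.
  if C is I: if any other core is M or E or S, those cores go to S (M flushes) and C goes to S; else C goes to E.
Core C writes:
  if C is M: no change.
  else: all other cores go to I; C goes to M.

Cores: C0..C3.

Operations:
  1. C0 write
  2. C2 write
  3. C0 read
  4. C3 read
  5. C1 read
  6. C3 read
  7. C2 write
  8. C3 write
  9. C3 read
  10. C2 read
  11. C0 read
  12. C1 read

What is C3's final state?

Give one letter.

Op 1: C0 write [C0 write: invalidate none -> C0=M] -> [M,I,I,I]
Op 2: C2 write [C2 write: invalidate ['C0=M'] -> C2=M] -> [I,I,M,I]
Op 3: C0 read [C0 read from I: others=['C2=M'] -> C0=S, others downsized to S] -> [S,I,S,I]
Op 4: C3 read [C3 read from I: others=['C0=S', 'C2=S'] -> C3=S, others downsized to S] -> [S,I,S,S]
Op 5: C1 read [C1 read from I: others=['C0=S', 'C2=S', 'C3=S'] -> C1=S, others downsized to S] -> [S,S,S,S]
Op 6: C3 read [C3 read: already in S, no change] -> [S,S,S,S]
Op 7: C2 write [C2 write: invalidate ['C0=S', 'C1=S', 'C3=S'] -> C2=M] -> [I,I,M,I]
Op 8: C3 write [C3 write: invalidate ['C2=M'] -> C3=M] -> [I,I,I,M]
Op 9: C3 read [C3 read: already in M, no change] -> [I,I,I,M]
Op 10: C2 read [C2 read from I: others=['C3=M'] -> C2=S, others downsized to S] -> [I,I,S,S]
Op 11: C0 read [C0 read from I: others=['C2=S', 'C3=S'] -> C0=S, others downsized to S] -> [S,I,S,S]
Op 12: C1 read [C1 read from I: others=['C0=S', 'C2=S', 'C3=S'] -> C1=S, others downsized to S] -> [S,S,S,S]

Answer: S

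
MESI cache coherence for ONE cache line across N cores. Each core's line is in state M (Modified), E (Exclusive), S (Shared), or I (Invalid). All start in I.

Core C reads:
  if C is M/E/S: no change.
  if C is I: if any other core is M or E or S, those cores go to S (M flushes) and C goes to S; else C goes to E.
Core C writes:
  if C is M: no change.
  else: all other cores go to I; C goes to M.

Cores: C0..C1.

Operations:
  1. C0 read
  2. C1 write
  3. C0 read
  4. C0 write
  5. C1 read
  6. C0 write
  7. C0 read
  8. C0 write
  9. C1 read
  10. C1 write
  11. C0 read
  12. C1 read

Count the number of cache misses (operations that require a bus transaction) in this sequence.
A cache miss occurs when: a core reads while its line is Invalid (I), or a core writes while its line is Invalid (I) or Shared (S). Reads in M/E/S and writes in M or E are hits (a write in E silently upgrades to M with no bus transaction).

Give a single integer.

Op 1: C0 read [C0 read from I: no other sharers -> C0=E (exclusive)] -> [E,I] [MISS #1: read from I]
Op 2: C1 write [C1 write: invalidate ['C0=E'] -> C1=M] -> [I,M] [MISS #2: write from I]
Op 3: C0 read [C0 read from I: others=['C1=M'] -> C0=S, others downsized to S] -> [S,S] [MISS #3: read from I]
Op 4: C0 write [C0 write: invalidate ['C1=S'] -> C0=M] -> [M,I] [MISS #4: write from S]
Op 5: C1 read [C1 read from I: others=['C0=M'] -> C1=S, others downsized to S] -> [S,S] [MISS #5: read from I]
Op 6: C0 write [C0 write: invalidate ['C1=S'] -> C0=M] -> [M,I] [MISS #6: write from S]
Op 7: C0 read [C0 read: already in M, no change] -> [M,I] [hit: read from M]
Op 8: C0 write [C0 write: already M (modified), no change] -> [M,I] [hit: write from M]
Op 9: C1 read [C1 read from I: others=['C0=M'] -> C1=S, others downsized to S] -> [S,S] [MISS #7: read from I]
Op 10: C1 write [C1 write: invalidate ['C0=S'] -> C1=M] -> [I,M] [MISS #8: write from S]
Op 11: C0 read [C0 read from I: others=['C1=M'] -> C0=S, others downsized to S] -> [S,S] [MISS #9: read from I]
Op 12: C1 read [C1 read: already in S, no change] -> [S,S] [hit: read from S]

Answer: 9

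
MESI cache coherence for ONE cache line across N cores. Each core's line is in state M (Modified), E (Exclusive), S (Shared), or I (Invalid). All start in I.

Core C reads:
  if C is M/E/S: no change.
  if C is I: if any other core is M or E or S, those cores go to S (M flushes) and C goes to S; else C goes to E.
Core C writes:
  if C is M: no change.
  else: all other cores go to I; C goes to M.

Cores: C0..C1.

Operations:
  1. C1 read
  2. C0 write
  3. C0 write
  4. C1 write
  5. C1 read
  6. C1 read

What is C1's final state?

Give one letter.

Op 1: C1 read [C1 read from I: no other sharers -> C1=E (exclusive)] -> [I,E]
Op 2: C0 write [C0 write: invalidate ['C1=E'] -> C0=M] -> [M,I]
Op 3: C0 write [C0 write: already M (modified), no change] -> [M,I]
Op 4: C1 write [C1 write: invalidate ['C0=M'] -> C1=M] -> [I,M]
Op 5: C1 read [C1 read: already in M, no change] -> [I,M]
Op 6: C1 read [C1 read: already in M, no change] -> [I,M]

Answer: M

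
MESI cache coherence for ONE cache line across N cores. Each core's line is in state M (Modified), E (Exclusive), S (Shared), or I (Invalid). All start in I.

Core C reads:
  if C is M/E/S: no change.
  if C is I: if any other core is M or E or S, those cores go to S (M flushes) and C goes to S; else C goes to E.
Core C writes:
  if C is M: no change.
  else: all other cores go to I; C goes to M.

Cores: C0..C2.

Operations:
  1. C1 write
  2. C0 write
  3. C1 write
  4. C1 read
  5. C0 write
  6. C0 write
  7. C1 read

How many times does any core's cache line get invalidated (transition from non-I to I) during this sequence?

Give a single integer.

Op 1: C1 write [C1 write: invalidate none -> C1=M] -> [I,M,I] (invalidations this op: 0; running total: 0)
Op 2: C0 write [C0 write: invalidate ['C1=M'] -> C0=M] -> [M,I,I] (invalidations this op: 1; running total: 1)
Op 3: C1 write [C1 write: invalidate ['C0=M'] -> C1=M] -> [I,M,I] (invalidations this op: 1; running total: 2)
Op 4: C1 read [C1 read: already in M, no change] -> [I,M,I] (invalidations this op: 0; running total: 2)
Op 5: C0 write [C0 write: invalidate ['C1=M'] -> C0=M] -> [M,I,I] (invalidations this op: 1; running total: 3)
Op 6: C0 write [C0 write: already M (modified), no change] -> [M,I,I] (invalidations this op: 0; running total: 3)
Op 7: C1 read [C1 read from I: others=['C0=M'] -> C1=S, others downsized to S] -> [S,S,I] (invalidations this op: 0; running total: 3)

Answer: 3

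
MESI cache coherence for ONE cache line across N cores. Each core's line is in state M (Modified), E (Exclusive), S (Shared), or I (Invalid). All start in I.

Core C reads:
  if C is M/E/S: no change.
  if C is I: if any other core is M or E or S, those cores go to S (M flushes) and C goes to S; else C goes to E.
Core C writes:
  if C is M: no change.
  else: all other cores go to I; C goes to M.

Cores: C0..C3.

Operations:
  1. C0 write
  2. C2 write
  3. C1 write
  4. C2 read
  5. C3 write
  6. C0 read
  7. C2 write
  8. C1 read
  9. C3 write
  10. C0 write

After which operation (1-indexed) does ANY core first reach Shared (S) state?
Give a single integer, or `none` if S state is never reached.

Answer: 4

Derivation:
Op 1: C0 write [C0 write: invalidate none -> C0=M] -> [M,I,I,I]
Op 2: C2 write [C2 write: invalidate ['C0=M'] -> C2=M] -> [I,I,M,I]
Op 3: C1 write [C1 write: invalidate ['C2=M'] -> C1=M] -> [I,M,I,I]
Op 4: C2 read [C2 read from I: others=['C1=M'] -> C2=S, others downsized to S] -> [I,S,S,I]
  -> First S state at op 4; remaining ops need not be traced.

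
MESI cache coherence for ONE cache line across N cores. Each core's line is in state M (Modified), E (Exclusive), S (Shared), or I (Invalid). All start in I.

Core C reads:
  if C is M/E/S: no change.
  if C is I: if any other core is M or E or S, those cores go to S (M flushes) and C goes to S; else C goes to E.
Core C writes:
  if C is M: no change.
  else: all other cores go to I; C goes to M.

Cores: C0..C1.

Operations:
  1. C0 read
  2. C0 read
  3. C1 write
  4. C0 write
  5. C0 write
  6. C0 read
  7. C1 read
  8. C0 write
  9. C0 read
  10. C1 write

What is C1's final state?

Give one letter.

Answer: M

Derivation:
Op 1: C0 read [C0 read from I: no other sharers -> C0=E (exclusive)] -> [E,I]
Op 2: C0 read [C0 read: already in E, no change] -> [E,I]
Op 3: C1 write [C1 write: invalidate ['C0=E'] -> C1=M] -> [I,M]
Op 4: C0 write [C0 write: invalidate ['C1=M'] -> C0=M] -> [M,I]
Op 5: C0 write [C0 write: already M (modified), no change] -> [M,I]
Op 6: C0 read [C0 read: already in M, no change] -> [M,I]
Op 7: C1 read [C1 read from I: others=['C0=M'] -> C1=S, others downsized to S] -> [S,S]
Op 8: C0 write [C0 write: invalidate ['C1=S'] -> C0=M] -> [M,I]
Op 9: C0 read [C0 read: already in M, no change] -> [M,I]
Op 10: C1 write [C1 write: invalidate ['C0=M'] -> C1=M] -> [I,M]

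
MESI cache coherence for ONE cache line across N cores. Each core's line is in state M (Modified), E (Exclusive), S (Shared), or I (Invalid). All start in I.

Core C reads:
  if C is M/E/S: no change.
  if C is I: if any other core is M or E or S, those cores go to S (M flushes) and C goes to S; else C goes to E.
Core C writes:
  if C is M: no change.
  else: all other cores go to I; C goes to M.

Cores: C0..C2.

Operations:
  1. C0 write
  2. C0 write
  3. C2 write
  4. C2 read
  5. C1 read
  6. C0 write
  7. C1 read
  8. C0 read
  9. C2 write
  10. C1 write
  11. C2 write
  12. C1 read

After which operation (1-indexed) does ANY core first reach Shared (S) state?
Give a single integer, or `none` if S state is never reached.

Answer: 5

Derivation:
Op 1: C0 write [C0 write: invalidate none -> C0=M] -> [M,I,I]
Op 2: C0 write [C0 write: already M (modified), no change] -> [M,I,I]
Op 3: C2 write [C2 write: invalidate ['C0=M'] -> C2=M] -> [I,I,M]
Op 4: C2 read [C2 read: already in M, no change] -> [I,I,M]
Op 5: C1 read [C1 read from I: others=['C2=M'] -> C1=S, others downsized to S] -> [I,S,S]
  -> First S state at op 5; remaining ops need not be traced.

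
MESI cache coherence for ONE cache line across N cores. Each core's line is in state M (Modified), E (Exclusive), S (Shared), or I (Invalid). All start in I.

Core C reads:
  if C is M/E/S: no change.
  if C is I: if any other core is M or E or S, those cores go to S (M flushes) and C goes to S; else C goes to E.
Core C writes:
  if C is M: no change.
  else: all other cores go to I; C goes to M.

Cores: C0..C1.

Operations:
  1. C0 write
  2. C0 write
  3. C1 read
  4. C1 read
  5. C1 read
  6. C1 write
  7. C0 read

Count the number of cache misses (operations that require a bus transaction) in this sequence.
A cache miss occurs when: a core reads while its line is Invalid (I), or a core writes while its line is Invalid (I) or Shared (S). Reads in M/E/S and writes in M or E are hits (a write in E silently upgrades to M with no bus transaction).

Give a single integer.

Op 1: C0 write [C0 write: invalidate none -> C0=M] -> [M,I] [MISS #1: write from I]
Op 2: C0 write [C0 write: already M (modified), no change] -> [M,I] [hit: write from M]
Op 3: C1 read [C1 read from I: others=['C0=M'] -> C1=S, others downsized to S] -> [S,S] [MISS #2: read from I]
Op 4: C1 read [C1 read: already in S, no change] -> [S,S] [hit: read from S]
Op 5: C1 read [C1 read: already in S, no change] -> [S,S] [hit: read from S]
Op 6: C1 write [C1 write: invalidate ['C0=S'] -> C1=M] -> [I,M] [MISS #3: write from S]
Op 7: C0 read [C0 read from I: others=['C1=M'] -> C0=S, others downsized to S] -> [S,S] [MISS #4: read from I]

Answer: 4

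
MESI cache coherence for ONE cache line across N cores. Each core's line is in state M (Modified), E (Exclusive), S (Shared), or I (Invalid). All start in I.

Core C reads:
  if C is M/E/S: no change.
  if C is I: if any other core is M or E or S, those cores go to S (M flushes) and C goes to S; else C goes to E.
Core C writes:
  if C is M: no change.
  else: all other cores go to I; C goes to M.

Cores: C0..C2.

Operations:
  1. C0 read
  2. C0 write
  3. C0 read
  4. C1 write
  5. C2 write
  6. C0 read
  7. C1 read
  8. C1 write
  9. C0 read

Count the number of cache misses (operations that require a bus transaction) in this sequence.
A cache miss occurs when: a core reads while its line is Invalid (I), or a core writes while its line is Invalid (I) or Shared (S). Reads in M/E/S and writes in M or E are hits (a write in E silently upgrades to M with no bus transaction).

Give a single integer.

Op 1: C0 read [C0 read from I: no other sharers -> C0=E (exclusive)] -> [E,I,I] [MISS #1: read from I]
Op 2: C0 write [C0 write: invalidate none -> C0=M] -> [M,I,I] [hit: write from E is a silent E->M upgrade, no bus transaction]
Op 3: C0 read [C0 read: already in M, no change] -> [M,I,I] [hit: read from M]
Op 4: C1 write [C1 write: invalidate ['C0=M'] -> C1=M] -> [I,M,I] [MISS #2: write from I]
Op 5: C2 write [C2 write: invalidate ['C1=M'] -> C2=M] -> [I,I,M] [MISS #3: write from I]
Op 6: C0 read [C0 read from I: others=['C2=M'] -> C0=S, others downsized to S] -> [S,I,S] [MISS #4: read from I]
Op 7: C1 read [C1 read from I: others=['C0=S', 'C2=S'] -> C1=S, others downsized to S] -> [S,S,S] [MISS #5: read from I]
Op 8: C1 write [C1 write: invalidate ['C0=S', 'C2=S'] -> C1=M] -> [I,M,I] [MISS #6: write from S]
Op 9: C0 read [C0 read from I: others=['C1=M'] -> C0=S, others downsized to S] -> [S,S,I] [MISS #7: read from I]

Answer: 7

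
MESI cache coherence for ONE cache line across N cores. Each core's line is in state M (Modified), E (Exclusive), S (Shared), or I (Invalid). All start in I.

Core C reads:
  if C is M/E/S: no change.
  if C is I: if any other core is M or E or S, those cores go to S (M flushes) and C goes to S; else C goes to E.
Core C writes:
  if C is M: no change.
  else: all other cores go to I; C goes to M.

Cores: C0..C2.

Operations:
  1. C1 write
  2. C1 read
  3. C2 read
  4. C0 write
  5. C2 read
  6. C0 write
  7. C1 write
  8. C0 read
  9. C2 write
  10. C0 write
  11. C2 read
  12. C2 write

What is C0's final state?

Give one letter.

Op 1: C1 write [C1 write: invalidate none -> C1=M] -> [I,M,I]
Op 2: C1 read [C1 read: already in M, no change] -> [I,M,I]
Op 3: C2 read [C2 read from I: others=['C1=M'] -> C2=S, others downsized to S] -> [I,S,S]
Op 4: C0 write [C0 write: invalidate ['C1=S', 'C2=S'] -> C0=M] -> [M,I,I]
Op 5: C2 read [C2 read from I: others=['C0=M'] -> C2=S, others downsized to S] -> [S,I,S]
Op 6: C0 write [C0 write: invalidate ['C2=S'] -> C0=M] -> [M,I,I]
Op 7: C1 write [C1 write: invalidate ['C0=M'] -> C1=M] -> [I,M,I]
Op 8: C0 read [C0 read from I: others=['C1=M'] -> C0=S, others downsized to S] -> [S,S,I]
Op 9: C2 write [C2 write: invalidate ['C0=S', 'C1=S'] -> C2=M] -> [I,I,M]
Op 10: C0 write [C0 write: invalidate ['C2=M'] -> C0=M] -> [M,I,I]
Op 11: C2 read [C2 read from I: others=['C0=M'] -> C2=S, others downsized to S] -> [S,I,S]
Op 12: C2 write [C2 write: invalidate ['C0=S'] -> C2=M] -> [I,I,M]

Answer: I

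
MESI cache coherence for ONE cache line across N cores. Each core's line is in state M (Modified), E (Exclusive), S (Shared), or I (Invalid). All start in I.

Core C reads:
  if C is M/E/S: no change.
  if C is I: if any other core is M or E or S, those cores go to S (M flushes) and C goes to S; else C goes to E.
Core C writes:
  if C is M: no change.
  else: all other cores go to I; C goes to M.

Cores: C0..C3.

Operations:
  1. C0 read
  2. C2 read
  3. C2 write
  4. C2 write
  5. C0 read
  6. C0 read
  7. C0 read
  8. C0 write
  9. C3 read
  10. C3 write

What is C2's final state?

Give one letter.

Answer: I

Derivation:
Op 1: C0 read [C0 read from I: no other sharers -> C0=E (exclusive)] -> [E,I,I,I]
Op 2: C2 read [C2 read from I: others=['C0=E'] -> C2=S, others downsized to S] -> [S,I,S,I]
Op 3: C2 write [C2 write: invalidate ['C0=S'] -> C2=M] -> [I,I,M,I]
Op 4: C2 write [C2 write: already M (modified), no change] -> [I,I,M,I]
Op 5: C0 read [C0 read from I: others=['C2=M'] -> C0=S, others downsized to S] -> [S,I,S,I]
Op 6: C0 read [C0 read: already in S, no change] -> [S,I,S,I]
Op 7: C0 read [C0 read: already in S, no change] -> [S,I,S,I]
Op 8: C0 write [C0 write: invalidate ['C2=S'] -> C0=M] -> [M,I,I,I]
Op 9: C3 read [C3 read from I: others=['C0=M'] -> C3=S, others downsized to S] -> [S,I,I,S]
Op 10: C3 write [C3 write: invalidate ['C0=S'] -> C3=M] -> [I,I,I,M]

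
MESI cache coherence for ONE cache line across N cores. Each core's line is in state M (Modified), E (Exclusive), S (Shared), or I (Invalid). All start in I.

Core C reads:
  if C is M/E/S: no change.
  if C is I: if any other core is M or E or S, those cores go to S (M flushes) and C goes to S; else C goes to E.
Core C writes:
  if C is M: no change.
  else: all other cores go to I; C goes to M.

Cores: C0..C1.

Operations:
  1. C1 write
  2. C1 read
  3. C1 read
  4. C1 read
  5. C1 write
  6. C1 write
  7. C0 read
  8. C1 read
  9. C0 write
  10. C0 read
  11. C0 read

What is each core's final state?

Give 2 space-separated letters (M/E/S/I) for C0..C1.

Answer: M I

Derivation:
Op 1: C1 write [C1 write: invalidate none -> C1=M] -> [I,M]
Op 2: C1 read [C1 read: already in M, no change] -> [I,M]
Op 3: C1 read [C1 read: already in M, no change] -> [I,M]
Op 4: C1 read [C1 read: already in M, no change] -> [I,M]
Op 5: C1 write [C1 write: already M (modified), no change] -> [I,M]
Op 6: C1 write [C1 write: already M (modified), no change] -> [I,M]
Op 7: C0 read [C0 read from I: others=['C1=M'] -> C0=S, others downsized to S] -> [S,S]
Op 8: C1 read [C1 read: already in S, no change] -> [S,S]
Op 9: C0 write [C0 write: invalidate ['C1=S'] -> C0=M] -> [M,I]
Op 10: C0 read [C0 read: already in M, no change] -> [M,I]
Op 11: C0 read [C0 read: already in M, no change] -> [M,I]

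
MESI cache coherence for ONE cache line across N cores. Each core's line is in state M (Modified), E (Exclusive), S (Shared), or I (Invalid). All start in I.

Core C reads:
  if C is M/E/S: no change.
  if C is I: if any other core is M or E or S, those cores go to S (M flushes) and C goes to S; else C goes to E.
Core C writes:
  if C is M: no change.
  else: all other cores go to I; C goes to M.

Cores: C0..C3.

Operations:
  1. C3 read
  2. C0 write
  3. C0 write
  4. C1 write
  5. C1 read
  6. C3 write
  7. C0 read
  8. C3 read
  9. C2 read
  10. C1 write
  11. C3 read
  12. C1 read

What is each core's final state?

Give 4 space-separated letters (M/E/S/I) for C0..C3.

Op 1: C3 read [C3 read from I: no other sharers -> C3=E (exclusive)] -> [I,I,I,E]
Op 2: C0 write [C0 write: invalidate ['C3=E'] -> C0=M] -> [M,I,I,I]
Op 3: C0 write [C0 write: already M (modified), no change] -> [M,I,I,I]
Op 4: C1 write [C1 write: invalidate ['C0=M'] -> C1=M] -> [I,M,I,I]
Op 5: C1 read [C1 read: already in M, no change] -> [I,M,I,I]
Op 6: C3 write [C3 write: invalidate ['C1=M'] -> C3=M] -> [I,I,I,M]
Op 7: C0 read [C0 read from I: others=['C3=M'] -> C0=S, others downsized to S] -> [S,I,I,S]
Op 8: C3 read [C3 read: already in S, no change] -> [S,I,I,S]
Op 9: C2 read [C2 read from I: others=['C0=S', 'C3=S'] -> C2=S, others downsized to S] -> [S,I,S,S]
Op 10: C1 write [C1 write: invalidate ['C0=S', 'C2=S', 'C3=S'] -> C1=M] -> [I,M,I,I]
Op 11: C3 read [C3 read from I: others=['C1=M'] -> C3=S, others downsized to S] -> [I,S,I,S]
Op 12: C1 read [C1 read: already in S, no change] -> [I,S,I,S]

Answer: I S I S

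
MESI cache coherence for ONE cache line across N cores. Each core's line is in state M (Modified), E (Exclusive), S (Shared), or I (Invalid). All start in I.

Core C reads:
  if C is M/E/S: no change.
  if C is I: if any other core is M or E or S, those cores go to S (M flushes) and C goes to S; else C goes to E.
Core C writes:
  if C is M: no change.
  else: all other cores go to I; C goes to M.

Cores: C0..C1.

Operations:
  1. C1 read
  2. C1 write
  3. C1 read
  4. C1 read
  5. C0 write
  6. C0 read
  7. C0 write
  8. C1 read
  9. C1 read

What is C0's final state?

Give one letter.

Op 1: C1 read [C1 read from I: no other sharers -> C1=E (exclusive)] -> [I,E]
Op 2: C1 write [C1 write: invalidate none -> C1=M] -> [I,M]
Op 3: C1 read [C1 read: already in M, no change] -> [I,M]
Op 4: C1 read [C1 read: already in M, no change] -> [I,M]
Op 5: C0 write [C0 write: invalidate ['C1=M'] -> C0=M] -> [M,I]
Op 6: C0 read [C0 read: already in M, no change] -> [M,I]
Op 7: C0 write [C0 write: already M (modified), no change] -> [M,I]
Op 8: C1 read [C1 read from I: others=['C0=M'] -> C1=S, others downsized to S] -> [S,S]
Op 9: C1 read [C1 read: already in S, no change] -> [S,S]

Answer: S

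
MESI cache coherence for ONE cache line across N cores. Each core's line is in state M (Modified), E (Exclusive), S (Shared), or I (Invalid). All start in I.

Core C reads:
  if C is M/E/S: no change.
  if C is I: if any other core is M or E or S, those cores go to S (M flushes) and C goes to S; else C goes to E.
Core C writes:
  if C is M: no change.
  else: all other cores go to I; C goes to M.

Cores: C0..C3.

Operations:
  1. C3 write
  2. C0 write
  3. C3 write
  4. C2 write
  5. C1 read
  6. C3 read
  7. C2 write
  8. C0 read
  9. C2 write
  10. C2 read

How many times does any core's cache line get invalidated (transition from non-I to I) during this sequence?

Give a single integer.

Op 1: C3 write [C3 write: invalidate none -> C3=M] -> [I,I,I,M] (invalidations this op: 0; running total: 0)
Op 2: C0 write [C0 write: invalidate ['C3=M'] -> C0=M] -> [M,I,I,I] (invalidations this op: 1; running total: 1)
Op 3: C3 write [C3 write: invalidate ['C0=M'] -> C3=M] -> [I,I,I,M] (invalidations this op: 1; running total: 2)
Op 4: C2 write [C2 write: invalidate ['C3=M'] -> C2=M] -> [I,I,M,I] (invalidations this op: 1; running total: 3)
Op 5: C1 read [C1 read from I: others=['C2=M'] -> C1=S, others downsized to S] -> [I,S,S,I] (invalidations this op: 0; running total: 3)
Op 6: C3 read [C3 read from I: others=['C1=S', 'C2=S'] -> C3=S, others downsized to S] -> [I,S,S,S] (invalidations this op: 0; running total: 3)
Op 7: C2 write [C2 write: invalidate ['C1=S', 'C3=S'] -> C2=M] -> [I,I,M,I] (invalidations this op: 2; running total: 5)
Op 8: C0 read [C0 read from I: others=['C2=M'] -> C0=S, others downsized to S] -> [S,I,S,I] (invalidations this op: 0; running total: 5)
Op 9: C2 write [C2 write: invalidate ['C0=S'] -> C2=M] -> [I,I,M,I] (invalidations this op: 1; running total: 6)
Op 10: C2 read [C2 read: already in M, no change] -> [I,I,M,I] (invalidations this op: 0; running total: 6)

Answer: 6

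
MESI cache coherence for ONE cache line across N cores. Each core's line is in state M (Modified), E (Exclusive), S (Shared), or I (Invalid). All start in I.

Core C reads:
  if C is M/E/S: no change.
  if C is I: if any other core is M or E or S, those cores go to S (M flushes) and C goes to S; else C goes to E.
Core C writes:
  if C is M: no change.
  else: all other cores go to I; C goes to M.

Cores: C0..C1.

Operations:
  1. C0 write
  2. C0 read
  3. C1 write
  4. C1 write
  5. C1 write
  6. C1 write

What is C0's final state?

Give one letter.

Op 1: C0 write [C0 write: invalidate none -> C0=M] -> [M,I]
Op 2: C0 read [C0 read: already in M, no change] -> [M,I]
Op 3: C1 write [C1 write: invalidate ['C0=M'] -> C1=M] -> [I,M]
Op 4: C1 write [C1 write: already M (modified), no change] -> [I,M]
Op 5: C1 write [C1 write: already M (modified), no change] -> [I,M]
Op 6: C1 write [C1 write: already M (modified), no change] -> [I,M]

Answer: I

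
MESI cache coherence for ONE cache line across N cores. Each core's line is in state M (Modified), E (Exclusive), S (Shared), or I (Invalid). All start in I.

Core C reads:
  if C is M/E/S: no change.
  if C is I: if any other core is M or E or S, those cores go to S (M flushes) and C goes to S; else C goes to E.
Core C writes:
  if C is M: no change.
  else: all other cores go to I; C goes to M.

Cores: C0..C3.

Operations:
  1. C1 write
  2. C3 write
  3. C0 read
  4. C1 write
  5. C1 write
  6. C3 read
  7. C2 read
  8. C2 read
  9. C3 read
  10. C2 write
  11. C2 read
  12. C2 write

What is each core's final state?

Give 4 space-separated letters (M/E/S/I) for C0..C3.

Answer: I I M I

Derivation:
Op 1: C1 write [C1 write: invalidate none -> C1=M] -> [I,M,I,I]
Op 2: C3 write [C3 write: invalidate ['C1=M'] -> C3=M] -> [I,I,I,M]
Op 3: C0 read [C0 read from I: others=['C3=M'] -> C0=S, others downsized to S] -> [S,I,I,S]
Op 4: C1 write [C1 write: invalidate ['C0=S', 'C3=S'] -> C1=M] -> [I,M,I,I]
Op 5: C1 write [C1 write: already M (modified), no change] -> [I,M,I,I]
Op 6: C3 read [C3 read from I: others=['C1=M'] -> C3=S, others downsized to S] -> [I,S,I,S]
Op 7: C2 read [C2 read from I: others=['C1=S', 'C3=S'] -> C2=S, others downsized to S] -> [I,S,S,S]
Op 8: C2 read [C2 read: already in S, no change] -> [I,S,S,S]
Op 9: C3 read [C3 read: already in S, no change] -> [I,S,S,S]
Op 10: C2 write [C2 write: invalidate ['C1=S', 'C3=S'] -> C2=M] -> [I,I,M,I]
Op 11: C2 read [C2 read: already in M, no change] -> [I,I,M,I]
Op 12: C2 write [C2 write: already M (modified), no change] -> [I,I,M,I]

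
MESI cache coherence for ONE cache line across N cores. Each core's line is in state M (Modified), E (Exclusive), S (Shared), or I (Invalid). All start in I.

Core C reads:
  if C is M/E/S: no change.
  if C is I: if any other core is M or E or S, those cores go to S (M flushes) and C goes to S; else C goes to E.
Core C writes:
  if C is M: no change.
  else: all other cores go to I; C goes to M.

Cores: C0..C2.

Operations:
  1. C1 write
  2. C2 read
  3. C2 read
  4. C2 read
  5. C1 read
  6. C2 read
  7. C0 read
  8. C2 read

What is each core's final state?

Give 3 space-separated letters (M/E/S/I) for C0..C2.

Op 1: C1 write [C1 write: invalidate none -> C1=M] -> [I,M,I]
Op 2: C2 read [C2 read from I: others=['C1=M'] -> C2=S, others downsized to S] -> [I,S,S]
Op 3: C2 read [C2 read: already in S, no change] -> [I,S,S]
Op 4: C2 read [C2 read: already in S, no change] -> [I,S,S]
Op 5: C1 read [C1 read: already in S, no change] -> [I,S,S]
Op 6: C2 read [C2 read: already in S, no change] -> [I,S,S]
Op 7: C0 read [C0 read from I: others=['C1=S', 'C2=S'] -> C0=S, others downsized to S] -> [S,S,S]
Op 8: C2 read [C2 read: already in S, no change] -> [S,S,S]

Answer: S S S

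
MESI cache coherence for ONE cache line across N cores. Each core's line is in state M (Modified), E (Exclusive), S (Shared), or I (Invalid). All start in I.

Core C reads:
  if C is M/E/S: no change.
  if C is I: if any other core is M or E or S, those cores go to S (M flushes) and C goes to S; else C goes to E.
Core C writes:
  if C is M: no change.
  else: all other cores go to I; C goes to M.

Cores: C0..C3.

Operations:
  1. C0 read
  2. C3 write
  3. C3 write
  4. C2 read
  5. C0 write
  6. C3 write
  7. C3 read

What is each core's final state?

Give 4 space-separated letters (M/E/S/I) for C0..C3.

Op 1: C0 read [C0 read from I: no other sharers -> C0=E (exclusive)] -> [E,I,I,I]
Op 2: C3 write [C3 write: invalidate ['C0=E'] -> C3=M] -> [I,I,I,M]
Op 3: C3 write [C3 write: already M (modified), no change] -> [I,I,I,M]
Op 4: C2 read [C2 read from I: others=['C3=M'] -> C2=S, others downsized to S] -> [I,I,S,S]
Op 5: C0 write [C0 write: invalidate ['C2=S', 'C3=S'] -> C0=M] -> [M,I,I,I]
Op 6: C3 write [C3 write: invalidate ['C0=M'] -> C3=M] -> [I,I,I,M]
Op 7: C3 read [C3 read: already in M, no change] -> [I,I,I,M]

Answer: I I I M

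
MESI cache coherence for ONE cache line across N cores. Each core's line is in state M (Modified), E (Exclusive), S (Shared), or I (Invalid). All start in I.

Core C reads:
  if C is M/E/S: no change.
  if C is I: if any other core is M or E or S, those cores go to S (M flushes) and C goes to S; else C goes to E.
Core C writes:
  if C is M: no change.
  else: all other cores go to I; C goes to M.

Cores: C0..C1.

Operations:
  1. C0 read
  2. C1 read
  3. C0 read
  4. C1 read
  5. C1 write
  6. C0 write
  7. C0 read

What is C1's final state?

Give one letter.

Op 1: C0 read [C0 read from I: no other sharers -> C0=E (exclusive)] -> [E,I]
Op 2: C1 read [C1 read from I: others=['C0=E'] -> C1=S, others downsized to S] -> [S,S]
Op 3: C0 read [C0 read: already in S, no change] -> [S,S]
Op 4: C1 read [C1 read: already in S, no change] -> [S,S]
Op 5: C1 write [C1 write: invalidate ['C0=S'] -> C1=M] -> [I,M]
Op 6: C0 write [C0 write: invalidate ['C1=M'] -> C0=M] -> [M,I]
Op 7: C0 read [C0 read: already in M, no change] -> [M,I]

Answer: I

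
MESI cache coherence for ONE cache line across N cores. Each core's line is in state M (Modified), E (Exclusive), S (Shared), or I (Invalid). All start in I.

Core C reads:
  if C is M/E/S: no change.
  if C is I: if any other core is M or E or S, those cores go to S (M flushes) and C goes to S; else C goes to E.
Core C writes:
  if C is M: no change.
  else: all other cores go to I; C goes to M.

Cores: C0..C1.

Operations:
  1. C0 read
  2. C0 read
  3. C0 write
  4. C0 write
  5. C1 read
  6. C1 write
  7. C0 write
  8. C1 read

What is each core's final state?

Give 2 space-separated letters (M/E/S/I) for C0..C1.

Answer: S S

Derivation:
Op 1: C0 read [C0 read from I: no other sharers -> C0=E (exclusive)] -> [E,I]
Op 2: C0 read [C0 read: already in E, no change] -> [E,I]
Op 3: C0 write [C0 write: invalidate none -> C0=M] -> [M,I]
Op 4: C0 write [C0 write: already M (modified), no change] -> [M,I]
Op 5: C1 read [C1 read from I: others=['C0=M'] -> C1=S, others downsized to S] -> [S,S]
Op 6: C1 write [C1 write: invalidate ['C0=S'] -> C1=M] -> [I,M]
Op 7: C0 write [C0 write: invalidate ['C1=M'] -> C0=M] -> [M,I]
Op 8: C1 read [C1 read from I: others=['C0=M'] -> C1=S, others downsized to S] -> [S,S]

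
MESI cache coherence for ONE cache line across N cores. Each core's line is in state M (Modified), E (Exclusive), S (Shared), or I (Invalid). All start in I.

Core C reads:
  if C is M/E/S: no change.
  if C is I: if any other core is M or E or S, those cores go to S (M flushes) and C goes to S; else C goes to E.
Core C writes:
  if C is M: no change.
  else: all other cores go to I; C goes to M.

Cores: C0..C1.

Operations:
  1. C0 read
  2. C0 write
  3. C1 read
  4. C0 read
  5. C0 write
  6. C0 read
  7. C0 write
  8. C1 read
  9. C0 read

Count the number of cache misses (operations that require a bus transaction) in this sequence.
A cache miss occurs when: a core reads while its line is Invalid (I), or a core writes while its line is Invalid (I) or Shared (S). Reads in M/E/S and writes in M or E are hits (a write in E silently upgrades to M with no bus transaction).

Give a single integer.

Op 1: C0 read [C0 read from I: no other sharers -> C0=E (exclusive)] -> [E,I] [MISS #1: read from I]
Op 2: C0 write [C0 write: invalidate none -> C0=M] -> [M,I] [hit: write from E is a silent E->M upgrade, no bus transaction]
Op 3: C1 read [C1 read from I: others=['C0=M'] -> C1=S, others downsized to S] -> [S,S] [MISS #2: read from I]
Op 4: C0 read [C0 read: already in S, no change] -> [S,S] [hit: read from S]
Op 5: C0 write [C0 write: invalidate ['C1=S'] -> C0=M] -> [M,I] [MISS #3: write from S]
Op 6: C0 read [C0 read: already in M, no change] -> [M,I] [hit: read from M]
Op 7: C0 write [C0 write: already M (modified), no change] -> [M,I] [hit: write from M]
Op 8: C1 read [C1 read from I: others=['C0=M'] -> C1=S, others downsized to S] -> [S,S] [MISS #4: read from I]
Op 9: C0 read [C0 read: already in S, no change] -> [S,S] [hit: read from S]

Answer: 4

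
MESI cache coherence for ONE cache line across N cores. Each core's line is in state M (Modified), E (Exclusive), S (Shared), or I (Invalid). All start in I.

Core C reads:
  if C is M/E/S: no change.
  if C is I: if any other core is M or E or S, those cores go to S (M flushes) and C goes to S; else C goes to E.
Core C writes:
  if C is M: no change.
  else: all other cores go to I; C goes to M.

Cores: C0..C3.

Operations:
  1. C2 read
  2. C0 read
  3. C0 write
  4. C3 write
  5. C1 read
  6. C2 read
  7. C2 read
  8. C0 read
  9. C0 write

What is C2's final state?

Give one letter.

Answer: I

Derivation:
Op 1: C2 read [C2 read from I: no other sharers -> C2=E (exclusive)] -> [I,I,E,I]
Op 2: C0 read [C0 read from I: others=['C2=E'] -> C0=S, others downsized to S] -> [S,I,S,I]
Op 3: C0 write [C0 write: invalidate ['C2=S'] -> C0=M] -> [M,I,I,I]
Op 4: C3 write [C3 write: invalidate ['C0=M'] -> C3=M] -> [I,I,I,M]
Op 5: C1 read [C1 read from I: others=['C3=M'] -> C1=S, others downsized to S] -> [I,S,I,S]
Op 6: C2 read [C2 read from I: others=['C1=S', 'C3=S'] -> C2=S, others downsized to S] -> [I,S,S,S]
Op 7: C2 read [C2 read: already in S, no change] -> [I,S,S,S]
Op 8: C0 read [C0 read from I: others=['C1=S', 'C2=S', 'C3=S'] -> C0=S, others downsized to S] -> [S,S,S,S]
Op 9: C0 write [C0 write: invalidate ['C1=S', 'C2=S', 'C3=S'] -> C0=M] -> [M,I,I,I]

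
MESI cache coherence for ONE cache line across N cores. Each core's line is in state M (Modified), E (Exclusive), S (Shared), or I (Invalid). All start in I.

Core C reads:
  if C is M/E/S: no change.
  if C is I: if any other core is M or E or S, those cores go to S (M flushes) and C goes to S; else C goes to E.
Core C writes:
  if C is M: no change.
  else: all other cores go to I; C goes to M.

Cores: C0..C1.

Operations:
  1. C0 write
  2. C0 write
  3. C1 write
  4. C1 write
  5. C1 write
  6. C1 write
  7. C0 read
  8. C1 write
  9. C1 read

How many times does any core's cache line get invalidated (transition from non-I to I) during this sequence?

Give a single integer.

Answer: 2

Derivation:
Op 1: C0 write [C0 write: invalidate none -> C0=M] -> [M,I] (invalidations this op: 0; running total: 0)
Op 2: C0 write [C0 write: already M (modified), no change] -> [M,I] (invalidations this op: 0; running total: 0)
Op 3: C1 write [C1 write: invalidate ['C0=M'] -> C1=M] -> [I,M] (invalidations this op: 1; running total: 1)
Op 4: C1 write [C1 write: already M (modified), no change] -> [I,M] (invalidations this op: 0; running total: 1)
Op 5: C1 write [C1 write: already M (modified), no change] -> [I,M] (invalidations this op: 0; running total: 1)
Op 6: C1 write [C1 write: already M (modified), no change] -> [I,M] (invalidations this op: 0; running total: 1)
Op 7: C0 read [C0 read from I: others=['C1=M'] -> C0=S, others downsized to S] -> [S,S] (invalidations this op: 0; running total: 1)
Op 8: C1 write [C1 write: invalidate ['C0=S'] -> C1=M] -> [I,M] (invalidations this op: 1; running total: 2)
Op 9: C1 read [C1 read: already in M, no change] -> [I,M] (invalidations this op: 0; running total: 2)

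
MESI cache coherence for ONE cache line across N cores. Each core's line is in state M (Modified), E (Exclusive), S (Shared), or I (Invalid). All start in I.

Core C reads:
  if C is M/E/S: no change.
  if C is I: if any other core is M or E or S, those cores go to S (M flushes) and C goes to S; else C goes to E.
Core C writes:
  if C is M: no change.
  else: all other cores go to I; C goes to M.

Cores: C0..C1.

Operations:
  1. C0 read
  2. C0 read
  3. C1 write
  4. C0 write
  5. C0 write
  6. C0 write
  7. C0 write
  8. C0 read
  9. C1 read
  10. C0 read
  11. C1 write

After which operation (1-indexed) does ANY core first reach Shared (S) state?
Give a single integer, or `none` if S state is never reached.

Op 1: C0 read [C0 read from I: no other sharers -> C0=E (exclusive)] -> [E,I]
Op 2: C0 read [C0 read: already in E, no change] -> [E,I]
Op 3: C1 write [C1 write: invalidate ['C0=E'] -> C1=M] -> [I,M]
Op 4: C0 write [C0 write: invalidate ['C1=M'] -> C0=M] -> [M,I]
Op 5: C0 write [C0 write: already M (modified), no change] -> [M,I]
Op 6: C0 write [C0 write: already M (modified), no change] -> [M,I]
Op 7: C0 write [C0 write: already M (modified), no change] -> [M,I]
Op 8: C0 read [C0 read: already in M, no change] -> [M,I]
Op 9: C1 read [C1 read from I: others=['C0=M'] -> C1=S, others downsized to S] -> [S,S]
  -> First S state at op 9; remaining ops need not be traced.

Answer: 9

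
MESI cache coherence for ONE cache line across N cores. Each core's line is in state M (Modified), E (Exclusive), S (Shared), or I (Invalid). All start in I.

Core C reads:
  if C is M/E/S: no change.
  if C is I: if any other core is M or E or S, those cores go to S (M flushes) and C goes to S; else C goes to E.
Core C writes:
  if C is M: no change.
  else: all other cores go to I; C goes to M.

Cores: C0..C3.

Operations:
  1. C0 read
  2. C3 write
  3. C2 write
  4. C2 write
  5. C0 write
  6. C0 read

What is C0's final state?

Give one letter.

Op 1: C0 read [C0 read from I: no other sharers -> C0=E (exclusive)] -> [E,I,I,I]
Op 2: C3 write [C3 write: invalidate ['C0=E'] -> C3=M] -> [I,I,I,M]
Op 3: C2 write [C2 write: invalidate ['C3=M'] -> C2=M] -> [I,I,M,I]
Op 4: C2 write [C2 write: already M (modified), no change] -> [I,I,M,I]
Op 5: C0 write [C0 write: invalidate ['C2=M'] -> C0=M] -> [M,I,I,I]
Op 6: C0 read [C0 read: already in M, no change] -> [M,I,I,I]

Answer: M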